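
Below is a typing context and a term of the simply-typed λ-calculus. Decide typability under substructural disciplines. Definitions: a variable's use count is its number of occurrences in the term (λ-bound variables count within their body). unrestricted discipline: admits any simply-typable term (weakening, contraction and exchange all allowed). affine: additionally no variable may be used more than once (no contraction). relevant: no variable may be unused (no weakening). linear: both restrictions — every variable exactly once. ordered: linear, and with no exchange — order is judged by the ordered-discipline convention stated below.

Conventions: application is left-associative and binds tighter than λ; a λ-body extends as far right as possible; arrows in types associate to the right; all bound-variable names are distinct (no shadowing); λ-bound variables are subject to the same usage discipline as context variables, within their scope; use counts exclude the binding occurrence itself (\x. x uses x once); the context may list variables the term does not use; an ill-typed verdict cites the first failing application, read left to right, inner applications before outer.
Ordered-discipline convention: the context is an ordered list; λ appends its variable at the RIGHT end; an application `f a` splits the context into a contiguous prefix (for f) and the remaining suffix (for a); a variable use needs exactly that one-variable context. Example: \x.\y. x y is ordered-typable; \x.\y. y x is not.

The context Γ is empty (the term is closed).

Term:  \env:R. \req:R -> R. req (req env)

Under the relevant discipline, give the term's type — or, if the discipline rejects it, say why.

term : R -> (R -> R) -> R
variable uses: env (bound)=1; req (bound)=2
order of uses: req, req, env
typing: well-typed at R -> (R -> R) -> R
per-discipline verdicts: ordered ✗ | linear ✗ | affine ✗ | relevant ✓ | unrestricted ✓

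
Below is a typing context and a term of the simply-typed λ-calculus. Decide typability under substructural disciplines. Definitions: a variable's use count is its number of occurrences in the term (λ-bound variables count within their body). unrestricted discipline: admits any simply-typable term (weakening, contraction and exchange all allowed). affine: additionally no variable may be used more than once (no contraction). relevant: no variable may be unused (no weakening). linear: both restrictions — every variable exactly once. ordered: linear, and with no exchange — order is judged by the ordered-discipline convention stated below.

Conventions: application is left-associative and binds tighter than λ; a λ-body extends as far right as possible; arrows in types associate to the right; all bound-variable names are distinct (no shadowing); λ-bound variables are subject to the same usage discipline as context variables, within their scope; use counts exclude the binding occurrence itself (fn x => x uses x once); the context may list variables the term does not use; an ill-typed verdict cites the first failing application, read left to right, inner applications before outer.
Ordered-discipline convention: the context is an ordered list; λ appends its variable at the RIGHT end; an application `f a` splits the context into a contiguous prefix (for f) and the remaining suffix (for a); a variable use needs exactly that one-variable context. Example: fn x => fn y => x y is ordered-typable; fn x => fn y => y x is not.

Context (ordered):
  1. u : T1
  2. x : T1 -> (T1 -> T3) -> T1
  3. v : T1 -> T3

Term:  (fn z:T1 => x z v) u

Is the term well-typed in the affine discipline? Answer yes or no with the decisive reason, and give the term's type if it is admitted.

yes — none of u, x, v, z used more than once; term : T1
counts: u: 1; x: 1; v: 1; z (λ-bound): 1
order of uses: x, z, v, u
typing: well-typed — term : T1
all disciplines: ordered ✗, linear ✓, affine ✓, relevant ✓, unrestricted ✓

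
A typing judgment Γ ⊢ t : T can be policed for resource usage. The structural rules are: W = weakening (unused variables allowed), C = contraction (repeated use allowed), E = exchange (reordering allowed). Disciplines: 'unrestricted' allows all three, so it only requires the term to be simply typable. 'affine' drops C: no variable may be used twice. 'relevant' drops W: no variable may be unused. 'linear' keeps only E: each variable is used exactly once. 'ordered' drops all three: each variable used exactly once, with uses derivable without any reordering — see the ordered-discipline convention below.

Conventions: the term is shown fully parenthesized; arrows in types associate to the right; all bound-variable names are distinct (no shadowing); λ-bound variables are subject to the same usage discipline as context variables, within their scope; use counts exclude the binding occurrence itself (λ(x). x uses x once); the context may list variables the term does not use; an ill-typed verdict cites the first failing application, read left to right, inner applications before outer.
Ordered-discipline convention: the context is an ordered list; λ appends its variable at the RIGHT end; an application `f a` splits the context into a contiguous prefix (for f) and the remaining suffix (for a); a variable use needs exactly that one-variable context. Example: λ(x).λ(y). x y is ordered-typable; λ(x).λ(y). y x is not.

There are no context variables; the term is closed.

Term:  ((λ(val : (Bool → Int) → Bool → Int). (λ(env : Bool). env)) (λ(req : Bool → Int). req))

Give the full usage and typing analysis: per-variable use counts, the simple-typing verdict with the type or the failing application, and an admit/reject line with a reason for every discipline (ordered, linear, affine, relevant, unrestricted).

usage: val (bound): 0×, env (bound): 1×, req (bound): 1×
order of uses: env, req
typing: ✓ — Bool → Bool
ordered: ✗, val never used (weakening)
linear: ✗, val never used (weakening)
affine: ✓, none of val, env, req used more than once
relevant: ✗, val never used (weakening)
unrestricted: ✓, typability at Bool → Bool is all that's needed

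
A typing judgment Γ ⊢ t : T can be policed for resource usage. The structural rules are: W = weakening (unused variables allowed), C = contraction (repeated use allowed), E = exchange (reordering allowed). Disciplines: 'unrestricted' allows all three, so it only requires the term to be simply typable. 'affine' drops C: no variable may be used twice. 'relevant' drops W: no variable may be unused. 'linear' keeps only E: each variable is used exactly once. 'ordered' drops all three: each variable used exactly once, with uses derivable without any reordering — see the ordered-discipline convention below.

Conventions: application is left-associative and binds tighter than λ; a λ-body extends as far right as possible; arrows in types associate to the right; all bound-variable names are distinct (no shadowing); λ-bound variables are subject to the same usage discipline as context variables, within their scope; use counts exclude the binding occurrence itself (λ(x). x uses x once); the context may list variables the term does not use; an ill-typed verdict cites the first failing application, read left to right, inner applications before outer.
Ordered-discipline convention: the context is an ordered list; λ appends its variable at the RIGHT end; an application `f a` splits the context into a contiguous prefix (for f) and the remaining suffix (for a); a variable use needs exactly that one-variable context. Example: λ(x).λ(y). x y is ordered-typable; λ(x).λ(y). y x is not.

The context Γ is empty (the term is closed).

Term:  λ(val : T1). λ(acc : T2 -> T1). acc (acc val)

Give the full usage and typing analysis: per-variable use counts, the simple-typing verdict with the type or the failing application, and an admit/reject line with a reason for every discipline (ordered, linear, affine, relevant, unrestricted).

usage: val (λ-bound): 1×; acc (λ-bound): 2×
uses in reading order: acc, acc, val
typing: ill-typed: an application expects T2 but receives T1
ordered: ✗, the type mismatch rejects it
linear: ✗, not simply typable
affine: ✗, fails simple typing
relevant: ✗, a type mismatch blocks all five
unrestricted: ✗, the type mismatch rejects it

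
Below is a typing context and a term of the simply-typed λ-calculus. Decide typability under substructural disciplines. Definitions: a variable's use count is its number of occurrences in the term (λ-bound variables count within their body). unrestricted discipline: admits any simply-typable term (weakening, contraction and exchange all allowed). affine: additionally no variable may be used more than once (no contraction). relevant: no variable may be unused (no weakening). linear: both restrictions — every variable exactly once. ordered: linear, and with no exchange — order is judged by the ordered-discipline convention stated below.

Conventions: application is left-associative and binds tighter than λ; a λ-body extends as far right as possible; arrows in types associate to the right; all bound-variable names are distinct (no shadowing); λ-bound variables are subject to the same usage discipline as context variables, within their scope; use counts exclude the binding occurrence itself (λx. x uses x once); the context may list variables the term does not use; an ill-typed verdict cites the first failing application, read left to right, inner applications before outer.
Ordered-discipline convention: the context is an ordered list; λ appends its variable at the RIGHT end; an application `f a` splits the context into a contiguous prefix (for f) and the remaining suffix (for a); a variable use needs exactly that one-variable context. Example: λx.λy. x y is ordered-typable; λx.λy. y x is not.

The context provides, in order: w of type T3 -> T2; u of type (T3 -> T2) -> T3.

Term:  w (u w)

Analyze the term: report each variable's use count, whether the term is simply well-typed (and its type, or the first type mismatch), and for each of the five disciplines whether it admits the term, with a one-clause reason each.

usage: w ×2; u ×1
use order (left to right): w, u, w
typing: ✓ — T2
ordered: ✗, uses contraction: w ×2
linear: ✗, uses contraction: w ×2
affine: ✗, uses contraction: w ×2
relevant: ✓, w, u: all used, weakening unneeded
unrestricted: ✓, well-typed at T2; no restrictions here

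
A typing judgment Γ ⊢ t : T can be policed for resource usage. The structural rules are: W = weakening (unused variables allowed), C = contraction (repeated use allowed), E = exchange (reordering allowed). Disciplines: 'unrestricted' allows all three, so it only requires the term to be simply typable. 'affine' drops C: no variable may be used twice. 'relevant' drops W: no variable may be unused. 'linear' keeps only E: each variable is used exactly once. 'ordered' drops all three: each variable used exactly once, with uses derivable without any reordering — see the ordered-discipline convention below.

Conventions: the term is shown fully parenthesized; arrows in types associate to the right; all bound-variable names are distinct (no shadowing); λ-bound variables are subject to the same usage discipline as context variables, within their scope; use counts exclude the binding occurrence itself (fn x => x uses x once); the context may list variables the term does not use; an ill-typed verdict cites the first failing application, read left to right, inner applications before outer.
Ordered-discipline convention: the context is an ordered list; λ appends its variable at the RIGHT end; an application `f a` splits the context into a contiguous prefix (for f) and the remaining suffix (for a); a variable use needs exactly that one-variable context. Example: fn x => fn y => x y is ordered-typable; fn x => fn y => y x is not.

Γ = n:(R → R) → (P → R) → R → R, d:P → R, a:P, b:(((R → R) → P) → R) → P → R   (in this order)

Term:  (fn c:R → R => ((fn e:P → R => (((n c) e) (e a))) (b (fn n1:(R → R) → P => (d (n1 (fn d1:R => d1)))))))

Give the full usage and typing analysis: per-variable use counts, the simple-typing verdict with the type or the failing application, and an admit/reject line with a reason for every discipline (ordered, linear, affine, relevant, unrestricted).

use counts: n ×1, d ×1, a ×1, b ×1, c [bound] ×1, e [bound] ×2, n1 [bound] ×1, d1 [bound] ×1
left-to-right use order: n, c, e, e, a, b, d, n1, d1
typing: the term checks, with type (R → R) → R
ordered ✗ (repeated use of e ×2)
linear ✗ (repeated use of e ×2)
affine ✗ (repeated use of e ×2)
relevant ✓ (none of n, d, a, b, c, e, n1, d1 goes unused)
unrestricted ✓ (simply typable at (R → R) → R; W, C, E all held)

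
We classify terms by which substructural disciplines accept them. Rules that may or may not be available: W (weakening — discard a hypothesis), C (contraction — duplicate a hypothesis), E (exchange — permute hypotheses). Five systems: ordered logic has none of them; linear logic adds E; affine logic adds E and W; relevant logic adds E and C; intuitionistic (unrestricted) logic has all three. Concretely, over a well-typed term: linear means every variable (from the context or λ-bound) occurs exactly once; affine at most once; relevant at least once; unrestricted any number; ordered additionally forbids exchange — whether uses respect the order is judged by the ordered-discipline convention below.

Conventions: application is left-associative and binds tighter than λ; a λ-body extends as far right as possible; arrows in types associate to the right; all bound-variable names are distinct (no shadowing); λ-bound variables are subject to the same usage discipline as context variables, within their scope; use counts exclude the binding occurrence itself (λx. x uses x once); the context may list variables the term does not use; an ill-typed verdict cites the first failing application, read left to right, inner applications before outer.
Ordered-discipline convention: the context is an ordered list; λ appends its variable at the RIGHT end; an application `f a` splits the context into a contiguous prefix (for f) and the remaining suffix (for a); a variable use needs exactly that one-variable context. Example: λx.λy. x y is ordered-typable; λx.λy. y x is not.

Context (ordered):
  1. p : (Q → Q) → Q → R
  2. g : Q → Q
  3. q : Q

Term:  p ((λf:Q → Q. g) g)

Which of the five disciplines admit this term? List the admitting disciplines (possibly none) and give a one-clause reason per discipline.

accepted by: unrestricted
usage: p: 1×, g: 2×, q: 0×, f (bound): 0×
left-to-right use order: p, g, g
typing: well-typed at Q → R
ordered: ✗, uses contraction: g ×2; q, f never used (weakening)
linear: ✗, uses contraction: g ×2; q, f never used (weakening)
affine: ✗, uses contraction: g ×2
relevant: ✗, q, f never used (weakening)
unrestricted: ✓, typability at Q → R is all that's needed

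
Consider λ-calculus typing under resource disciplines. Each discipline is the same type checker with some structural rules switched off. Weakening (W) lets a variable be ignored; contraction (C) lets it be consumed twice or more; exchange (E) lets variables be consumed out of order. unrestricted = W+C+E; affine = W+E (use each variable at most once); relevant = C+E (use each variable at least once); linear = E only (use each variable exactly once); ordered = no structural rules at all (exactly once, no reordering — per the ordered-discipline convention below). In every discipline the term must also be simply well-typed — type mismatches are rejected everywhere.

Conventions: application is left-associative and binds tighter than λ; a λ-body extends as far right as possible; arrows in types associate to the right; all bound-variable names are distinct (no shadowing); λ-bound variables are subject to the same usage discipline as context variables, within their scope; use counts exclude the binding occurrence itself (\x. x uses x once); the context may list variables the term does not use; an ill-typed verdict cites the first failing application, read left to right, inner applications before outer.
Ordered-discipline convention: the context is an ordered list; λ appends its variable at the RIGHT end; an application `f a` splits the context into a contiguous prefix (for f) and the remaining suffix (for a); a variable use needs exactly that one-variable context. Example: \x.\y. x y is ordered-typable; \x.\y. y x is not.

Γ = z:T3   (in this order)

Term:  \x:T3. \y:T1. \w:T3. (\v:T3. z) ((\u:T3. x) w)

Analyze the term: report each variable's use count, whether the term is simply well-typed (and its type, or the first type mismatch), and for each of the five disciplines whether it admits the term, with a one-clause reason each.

counts: z=1, x (bound)=1, y (bound)=0, w (bound)=1, v (bound)=0, u (bound)=0
order of uses: z, x, w
typing: well-typed — term : T3 → T1 → T3 → T3
ordered: ✗, needs weakening: y, v, u unused
linear: ✗, needs weakening: y, v, u unused
affine: ✓, no duplicate uses among z, x, y, w, v, u
relevant: ✗, needs weakening: y, v, u unused
unrestricted: ✓, type-checks (T3 → T1 → T3 → T3) and nothing is barred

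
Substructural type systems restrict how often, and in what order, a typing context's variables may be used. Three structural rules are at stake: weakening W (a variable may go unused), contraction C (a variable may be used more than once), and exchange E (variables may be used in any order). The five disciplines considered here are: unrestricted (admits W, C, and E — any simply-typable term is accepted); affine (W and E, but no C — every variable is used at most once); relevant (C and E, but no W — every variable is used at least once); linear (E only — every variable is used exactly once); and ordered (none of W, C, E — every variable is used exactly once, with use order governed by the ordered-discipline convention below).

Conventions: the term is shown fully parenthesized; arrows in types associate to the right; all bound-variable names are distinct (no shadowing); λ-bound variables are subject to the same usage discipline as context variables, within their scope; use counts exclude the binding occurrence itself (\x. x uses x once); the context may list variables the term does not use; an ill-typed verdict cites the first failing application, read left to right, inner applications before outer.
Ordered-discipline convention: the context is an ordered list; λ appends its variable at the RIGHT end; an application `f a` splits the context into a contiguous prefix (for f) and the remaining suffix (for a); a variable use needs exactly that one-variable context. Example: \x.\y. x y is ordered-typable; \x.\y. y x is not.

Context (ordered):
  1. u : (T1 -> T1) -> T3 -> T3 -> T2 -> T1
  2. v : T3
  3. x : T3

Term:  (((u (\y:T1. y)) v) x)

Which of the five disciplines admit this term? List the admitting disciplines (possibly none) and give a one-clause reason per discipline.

admitted by: ordered, linear, affine, relevant, unrestricted
usage: u: 1×; v: 1×; x: 1×; y (λ-bound): 1×
use order (left to right): u, y, v, x
typing: the term checks, with type T2 -> T1
ordered: ✓, one use each (u, v, x, y); ordered split holds
linear: ✓, each of u, v, x, y used exactly once
affine: ✓, no duplicate uses among u, v, x, y
relevant: ✓, every one of u, v, x, y appears
unrestricted: ✓, simply typable at T2 -> T1; W, C, E all held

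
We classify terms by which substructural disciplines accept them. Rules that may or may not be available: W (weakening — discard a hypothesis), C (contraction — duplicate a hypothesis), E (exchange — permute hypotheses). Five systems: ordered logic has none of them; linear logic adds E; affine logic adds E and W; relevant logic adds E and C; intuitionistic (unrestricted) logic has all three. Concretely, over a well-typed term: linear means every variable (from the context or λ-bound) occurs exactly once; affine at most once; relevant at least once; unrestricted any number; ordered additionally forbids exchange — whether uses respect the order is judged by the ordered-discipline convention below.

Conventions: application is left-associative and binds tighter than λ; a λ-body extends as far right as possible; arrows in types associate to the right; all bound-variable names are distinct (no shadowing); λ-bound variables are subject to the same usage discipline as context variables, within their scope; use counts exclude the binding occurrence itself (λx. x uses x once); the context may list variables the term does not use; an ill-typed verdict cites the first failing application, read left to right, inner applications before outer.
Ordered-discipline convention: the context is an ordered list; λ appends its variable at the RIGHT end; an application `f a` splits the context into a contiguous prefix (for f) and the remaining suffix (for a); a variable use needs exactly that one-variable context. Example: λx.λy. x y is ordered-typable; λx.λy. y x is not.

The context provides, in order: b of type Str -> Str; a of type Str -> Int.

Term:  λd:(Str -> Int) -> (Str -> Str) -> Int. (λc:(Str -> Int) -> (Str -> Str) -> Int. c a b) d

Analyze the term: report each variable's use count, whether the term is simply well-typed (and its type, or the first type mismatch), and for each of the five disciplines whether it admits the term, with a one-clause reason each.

use counts: b ×1; a ×1; d [bound] ×1; c [bound] ×1
use order (left to right): c, a, b, d
typing: ✓ — ((Str -> Int) -> (Str -> Str) -> Int) -> Int
ordered: ✗ — no ordered split (uses run c, a, b, d)
linear: ✓ — exactly-once usage across b, a, d, c
affine: ✓ — none of b, a, d, c used more than once
relevant: ✓ — none of b, a, d, c goes unused
unrestricted: ✓ — simply typable at ((Str -> Int) -> (Str -> Str) -> Int) -> Int; W, C, E all held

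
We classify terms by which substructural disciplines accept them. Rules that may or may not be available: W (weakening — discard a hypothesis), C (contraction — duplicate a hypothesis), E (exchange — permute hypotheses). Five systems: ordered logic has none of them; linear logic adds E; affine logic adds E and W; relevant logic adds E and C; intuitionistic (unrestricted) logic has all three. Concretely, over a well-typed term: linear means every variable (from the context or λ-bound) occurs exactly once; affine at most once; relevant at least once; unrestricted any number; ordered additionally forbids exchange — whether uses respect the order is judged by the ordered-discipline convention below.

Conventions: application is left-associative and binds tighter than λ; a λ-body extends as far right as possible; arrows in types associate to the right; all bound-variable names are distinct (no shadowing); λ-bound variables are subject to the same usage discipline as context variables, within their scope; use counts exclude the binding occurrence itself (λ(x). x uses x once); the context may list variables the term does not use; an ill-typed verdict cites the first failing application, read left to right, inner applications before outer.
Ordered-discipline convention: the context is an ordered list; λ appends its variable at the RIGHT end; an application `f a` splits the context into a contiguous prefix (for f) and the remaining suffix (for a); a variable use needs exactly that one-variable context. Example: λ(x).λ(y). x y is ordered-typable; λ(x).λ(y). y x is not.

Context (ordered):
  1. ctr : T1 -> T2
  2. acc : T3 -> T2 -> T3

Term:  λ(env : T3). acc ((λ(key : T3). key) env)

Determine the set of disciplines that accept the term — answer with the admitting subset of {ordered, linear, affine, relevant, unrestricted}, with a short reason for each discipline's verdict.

admitted by: affine, unrestricted
usage: ctr ×0, acc ×1, env (λ-bound) ×1, key (λ-bound) ×1
use order (left to right): acc, key, env
typing: ✓ — T3 -> T2 -> T3
ordered: ✗, needs weakening: ctr unused
linear: ✗, needs weakening: ctr unused
affine: ✓, none of ctr, acc, env, key used more than once
relevant: ✗, needs weakening: ctr unused
unrestricted: ✓, typability at T3 -> T2 -> T3 is all that's needed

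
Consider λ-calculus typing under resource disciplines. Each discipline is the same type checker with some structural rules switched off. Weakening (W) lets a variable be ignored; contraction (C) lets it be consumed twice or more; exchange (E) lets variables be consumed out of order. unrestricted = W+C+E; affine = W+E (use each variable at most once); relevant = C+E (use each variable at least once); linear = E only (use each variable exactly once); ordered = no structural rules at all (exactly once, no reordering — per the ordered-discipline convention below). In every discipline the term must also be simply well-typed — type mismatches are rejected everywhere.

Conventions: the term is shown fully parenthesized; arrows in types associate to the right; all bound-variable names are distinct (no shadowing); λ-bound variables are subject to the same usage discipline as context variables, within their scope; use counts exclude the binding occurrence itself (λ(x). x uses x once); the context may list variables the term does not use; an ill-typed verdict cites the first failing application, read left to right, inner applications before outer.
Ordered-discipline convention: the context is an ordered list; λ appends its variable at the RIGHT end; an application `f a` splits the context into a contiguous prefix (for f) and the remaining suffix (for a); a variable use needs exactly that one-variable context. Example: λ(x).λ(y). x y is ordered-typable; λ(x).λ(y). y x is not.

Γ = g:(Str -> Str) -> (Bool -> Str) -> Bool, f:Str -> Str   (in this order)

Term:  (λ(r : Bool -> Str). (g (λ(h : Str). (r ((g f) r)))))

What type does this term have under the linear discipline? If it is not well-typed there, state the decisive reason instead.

not well-typed under linear — uses contraction: g ×2, r ×2; unused: h — weakening required
usage: g=2, f=1, r (λ-bound)=2, h (λ-bound)=0
use order (left to right): g, r, g, f, r
typing: well-typed at (Bool -> Str) -> (Bool -> Str) -> Bool
per-discipline verdicts: ordered ✗; linear ✗; affine ✗; relevant ✗; unrestricted ✓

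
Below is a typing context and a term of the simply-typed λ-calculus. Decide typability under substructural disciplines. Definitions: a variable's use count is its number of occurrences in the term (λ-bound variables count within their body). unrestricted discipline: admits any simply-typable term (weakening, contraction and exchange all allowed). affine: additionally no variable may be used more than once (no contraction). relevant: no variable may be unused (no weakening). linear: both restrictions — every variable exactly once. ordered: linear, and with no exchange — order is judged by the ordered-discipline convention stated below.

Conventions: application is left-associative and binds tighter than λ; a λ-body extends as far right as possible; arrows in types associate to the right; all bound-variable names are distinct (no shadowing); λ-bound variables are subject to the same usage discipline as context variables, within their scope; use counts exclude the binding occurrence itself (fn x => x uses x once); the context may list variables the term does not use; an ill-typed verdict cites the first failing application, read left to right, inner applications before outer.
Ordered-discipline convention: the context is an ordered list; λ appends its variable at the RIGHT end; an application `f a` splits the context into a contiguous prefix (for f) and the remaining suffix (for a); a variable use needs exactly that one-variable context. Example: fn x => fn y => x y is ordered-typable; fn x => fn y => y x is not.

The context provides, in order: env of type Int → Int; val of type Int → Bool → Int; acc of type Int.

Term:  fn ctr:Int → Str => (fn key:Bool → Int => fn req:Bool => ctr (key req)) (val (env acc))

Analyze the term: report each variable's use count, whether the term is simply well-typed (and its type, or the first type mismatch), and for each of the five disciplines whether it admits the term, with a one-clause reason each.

variable uses: env: 1, val: 1, acc: 1, ctr [bound]: 1, key [bound]: 1, req [bound]: 1
left-to-right use order: ctr, key, req, val, env, acc
typing: well-typed at (Int → Str) → Bool → Str
ordered: ✗, no ordered split (uses run ctr, key, req, val, env, acc)
linear: ✓, each of env, val, acc, ctr, key, req used exactly once
affine: ✓, env, val, acc, ctr, key, req: no repeats, contraction unneeded
relevant: ✓, every one of env, val, acc, ctr, key, req appears
unrestricted: ✓, simply typable at (Int → Str) → Bool → Str; W, C, E all held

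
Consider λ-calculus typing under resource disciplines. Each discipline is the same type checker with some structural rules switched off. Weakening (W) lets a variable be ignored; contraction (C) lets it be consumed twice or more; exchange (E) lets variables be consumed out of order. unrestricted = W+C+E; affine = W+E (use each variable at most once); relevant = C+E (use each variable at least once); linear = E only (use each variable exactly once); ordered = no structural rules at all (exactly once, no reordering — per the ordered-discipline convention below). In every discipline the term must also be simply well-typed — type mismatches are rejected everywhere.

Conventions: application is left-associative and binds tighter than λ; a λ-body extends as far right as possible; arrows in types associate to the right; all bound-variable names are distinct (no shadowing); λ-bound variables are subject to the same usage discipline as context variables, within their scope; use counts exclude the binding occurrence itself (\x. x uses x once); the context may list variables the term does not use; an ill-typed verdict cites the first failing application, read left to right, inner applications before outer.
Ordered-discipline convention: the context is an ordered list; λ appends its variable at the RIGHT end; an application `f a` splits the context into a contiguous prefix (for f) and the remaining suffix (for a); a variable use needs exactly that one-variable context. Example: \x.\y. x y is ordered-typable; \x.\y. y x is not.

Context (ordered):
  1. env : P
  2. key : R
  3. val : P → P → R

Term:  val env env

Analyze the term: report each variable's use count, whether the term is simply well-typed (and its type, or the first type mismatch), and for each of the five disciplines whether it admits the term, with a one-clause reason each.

usage: env ×2; key ×0; val ×1
left-to-right use order: val, env, env
typing: ✓ — R
ordered ✗ (env ×2 used more than once (contraction); key left unused)
linear ✗ (env ×2 used more than once (contraction); key left unused)
affine ✗ (env ×2 used more than once (contraction))
relevant ✗ (key left unused)
unrestricted ✓ (well-typed at R; no restrictions here)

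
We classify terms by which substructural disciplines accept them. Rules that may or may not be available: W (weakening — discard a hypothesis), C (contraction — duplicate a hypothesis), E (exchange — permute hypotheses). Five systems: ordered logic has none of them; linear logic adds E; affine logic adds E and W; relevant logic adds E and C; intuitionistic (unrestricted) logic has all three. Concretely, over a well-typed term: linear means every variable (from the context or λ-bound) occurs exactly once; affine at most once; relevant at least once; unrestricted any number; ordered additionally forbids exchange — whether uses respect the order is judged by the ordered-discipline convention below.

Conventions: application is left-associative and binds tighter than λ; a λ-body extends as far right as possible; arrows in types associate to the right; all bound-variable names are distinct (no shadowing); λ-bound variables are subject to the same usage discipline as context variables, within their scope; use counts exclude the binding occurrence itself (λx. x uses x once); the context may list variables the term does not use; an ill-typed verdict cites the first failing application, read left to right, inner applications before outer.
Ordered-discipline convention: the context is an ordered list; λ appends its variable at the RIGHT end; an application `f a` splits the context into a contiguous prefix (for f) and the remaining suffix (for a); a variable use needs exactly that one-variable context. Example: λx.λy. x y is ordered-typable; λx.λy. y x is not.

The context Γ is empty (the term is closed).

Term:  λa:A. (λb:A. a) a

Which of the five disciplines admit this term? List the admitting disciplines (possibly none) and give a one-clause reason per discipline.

accepted by: unrestricted
usage: a [bound]=2, b [bound]=0
use order (left to right): a, a
typing: ✓ — A → A
ordered: ✗ — uses contraction: a ×2; unused: b — weakening required
linear: ✗ — uses contraction: a ×2; unused: b — weakening required
affine: ✗ — uses contraction: a ×2
relevant: ✗ — unused: b — weakening required
unrestricted: ✓ — simply typable at A → A; W, C, E all held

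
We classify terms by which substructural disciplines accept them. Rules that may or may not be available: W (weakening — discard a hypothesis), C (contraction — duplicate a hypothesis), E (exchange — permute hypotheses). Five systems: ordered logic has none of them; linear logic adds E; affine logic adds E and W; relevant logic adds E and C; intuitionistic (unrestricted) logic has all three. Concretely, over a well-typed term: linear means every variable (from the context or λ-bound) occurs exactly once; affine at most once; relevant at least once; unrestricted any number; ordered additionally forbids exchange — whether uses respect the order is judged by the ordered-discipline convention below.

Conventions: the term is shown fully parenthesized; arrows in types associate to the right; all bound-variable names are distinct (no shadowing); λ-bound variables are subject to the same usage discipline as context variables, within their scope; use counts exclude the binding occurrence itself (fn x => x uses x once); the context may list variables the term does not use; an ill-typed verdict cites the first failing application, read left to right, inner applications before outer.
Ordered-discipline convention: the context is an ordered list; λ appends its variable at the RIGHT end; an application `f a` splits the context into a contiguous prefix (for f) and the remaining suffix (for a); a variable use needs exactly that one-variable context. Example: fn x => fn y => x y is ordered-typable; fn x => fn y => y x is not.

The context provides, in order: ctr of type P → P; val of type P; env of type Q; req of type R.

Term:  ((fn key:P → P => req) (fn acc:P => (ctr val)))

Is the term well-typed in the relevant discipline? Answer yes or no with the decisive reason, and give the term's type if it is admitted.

no — env, key, acc left unused
use counts: ctr: 1×, val: 1×, env: 0×, req: 1×, key (bound): 0×, acc (bound): 0×
left-to-right use order: req, ctr, val
typing: ✓ — R
all disciplines: ordered ✗ | linear ✗ | affine ✓ | relevant ✗ | unrestricted ✓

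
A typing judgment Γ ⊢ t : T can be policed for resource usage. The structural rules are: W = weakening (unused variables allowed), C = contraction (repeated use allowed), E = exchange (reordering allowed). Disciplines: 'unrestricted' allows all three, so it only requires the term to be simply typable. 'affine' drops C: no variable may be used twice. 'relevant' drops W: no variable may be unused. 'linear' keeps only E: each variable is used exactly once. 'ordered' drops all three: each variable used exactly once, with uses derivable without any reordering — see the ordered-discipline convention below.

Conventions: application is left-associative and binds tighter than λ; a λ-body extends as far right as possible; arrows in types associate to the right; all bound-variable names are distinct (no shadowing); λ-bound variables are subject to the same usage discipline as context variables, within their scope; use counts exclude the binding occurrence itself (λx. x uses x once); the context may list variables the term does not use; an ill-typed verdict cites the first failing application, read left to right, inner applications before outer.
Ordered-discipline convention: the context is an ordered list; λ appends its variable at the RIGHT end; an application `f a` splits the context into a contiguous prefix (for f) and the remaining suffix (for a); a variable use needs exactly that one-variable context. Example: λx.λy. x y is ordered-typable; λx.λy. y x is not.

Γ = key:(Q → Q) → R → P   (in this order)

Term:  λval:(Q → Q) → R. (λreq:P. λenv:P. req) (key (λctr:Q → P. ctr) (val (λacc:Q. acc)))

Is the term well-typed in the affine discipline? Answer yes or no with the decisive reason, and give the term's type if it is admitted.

no — not simply typable
variable uses: key: 1; val (bound): 1; req (bound): 1; env (bound): 0; ctr (bound): 1; acc (bound): 1
use order (left to right): req, key, ctr, val, acc
typing: ill-typed: an argument (Q → P) → Q → P mismatches the expected Q → Q
across the five disciplines: ordered ✗ · linear ✗ · affine ✗ · relevant ✗ · unrestricted ✗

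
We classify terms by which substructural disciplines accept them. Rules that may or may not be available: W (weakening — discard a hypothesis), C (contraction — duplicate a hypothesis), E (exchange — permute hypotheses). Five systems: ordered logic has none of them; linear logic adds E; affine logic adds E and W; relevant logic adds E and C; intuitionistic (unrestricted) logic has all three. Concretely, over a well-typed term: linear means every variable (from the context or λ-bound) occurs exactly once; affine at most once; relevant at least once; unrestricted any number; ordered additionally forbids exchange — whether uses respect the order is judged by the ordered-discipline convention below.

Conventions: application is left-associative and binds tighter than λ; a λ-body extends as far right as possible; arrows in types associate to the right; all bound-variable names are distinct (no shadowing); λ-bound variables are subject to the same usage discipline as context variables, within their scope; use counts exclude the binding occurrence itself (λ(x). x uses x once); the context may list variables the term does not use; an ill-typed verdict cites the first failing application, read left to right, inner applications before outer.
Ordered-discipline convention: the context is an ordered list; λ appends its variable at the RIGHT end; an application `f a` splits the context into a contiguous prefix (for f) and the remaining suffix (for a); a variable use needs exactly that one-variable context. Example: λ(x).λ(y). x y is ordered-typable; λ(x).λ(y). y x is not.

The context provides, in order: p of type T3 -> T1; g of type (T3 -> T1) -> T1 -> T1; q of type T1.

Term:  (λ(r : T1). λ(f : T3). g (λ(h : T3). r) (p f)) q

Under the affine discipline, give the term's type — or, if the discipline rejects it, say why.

term : T3 -> T1
usage: p: 1×; g: 1×; q: 1×; r (λ-bound): 1×; f (λ-bound): 1×; h (λ-bound): 0×
left-to-right use order: g, r, p, f, q
typing: ✓ — T3 -> T1
all disciplines: ordered ✗ · linear ✗ · affine ✓ · relevant ✗ · unrestricted ✓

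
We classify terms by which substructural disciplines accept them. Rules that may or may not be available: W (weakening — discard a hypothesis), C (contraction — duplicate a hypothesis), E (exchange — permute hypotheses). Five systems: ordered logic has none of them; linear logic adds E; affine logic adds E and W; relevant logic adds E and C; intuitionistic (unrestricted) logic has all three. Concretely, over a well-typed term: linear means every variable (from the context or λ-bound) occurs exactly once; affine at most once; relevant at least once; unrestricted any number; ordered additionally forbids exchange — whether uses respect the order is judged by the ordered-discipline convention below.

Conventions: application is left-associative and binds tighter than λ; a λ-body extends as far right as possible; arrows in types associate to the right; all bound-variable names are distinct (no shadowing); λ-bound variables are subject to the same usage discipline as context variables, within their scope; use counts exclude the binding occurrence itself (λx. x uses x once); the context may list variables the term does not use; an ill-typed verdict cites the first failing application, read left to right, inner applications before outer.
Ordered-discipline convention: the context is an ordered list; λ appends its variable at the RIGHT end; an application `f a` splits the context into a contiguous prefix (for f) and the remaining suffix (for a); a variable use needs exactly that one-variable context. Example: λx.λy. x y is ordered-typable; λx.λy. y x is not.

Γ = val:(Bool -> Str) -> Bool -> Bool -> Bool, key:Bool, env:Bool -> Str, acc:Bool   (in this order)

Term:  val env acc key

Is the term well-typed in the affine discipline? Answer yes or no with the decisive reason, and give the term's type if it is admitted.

yes — no duplicate uses among val, key, env, acc; term : Bool
counts: val: 1; key: 1; env: 1; acc: 1
left-to-right use order: val, env, acc, key
typing: the term checks, with type Bool
all disciplines: ordered ✗, linear ✓, affine ✓, relevant ✓, unrestricted ✓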